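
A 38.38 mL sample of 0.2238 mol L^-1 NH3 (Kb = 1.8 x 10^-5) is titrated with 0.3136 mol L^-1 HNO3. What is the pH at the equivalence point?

n(NH3) = 0.2238 x 0.03838 = 0.008589 mol; V(HNO3) at equivalence = 0.008589/0.3136 = 0.02739 L.
At equivalence the base is fully converted to NH4+; total volume = 0.06577 L, so [NH4+] = 0.008589/0.06577 = 0.1306 M.
Ka(NH4+) = Kw/Kb = 1.0e-14 / 1.8 x 10^-5 = 5.56e-10.
[H^+] = sqrt(Ka x [NH4+]) = sqrt(5.56e-10 x 0.1306) = 8.52e-6 M.
pH = -log(8.52e-6) = 5.07.

5.07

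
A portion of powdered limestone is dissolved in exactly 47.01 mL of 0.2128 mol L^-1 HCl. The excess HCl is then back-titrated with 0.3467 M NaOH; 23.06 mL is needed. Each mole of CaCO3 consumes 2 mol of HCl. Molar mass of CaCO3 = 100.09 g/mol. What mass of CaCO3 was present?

0.101 g

Total n(HCl) added = 0.2128 x 0.04701 = 0.01000 mol.
n(NaOH) used = 0.3467 x 0.02306 = 0.007995 mol, which equals the excess n(HCl).
So n(HCl) consumed by the sample = 0.01000 - 0.007995 = 0.002009 mol.
n(CaCO3) = 0.002009 / 2 = 0.001004 mol.
mass = 0.001004 mol x 100.09 g/mol = 0.101 g.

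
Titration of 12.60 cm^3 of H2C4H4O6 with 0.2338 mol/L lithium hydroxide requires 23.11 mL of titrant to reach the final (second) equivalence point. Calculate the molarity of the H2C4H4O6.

0.214 M

n(LiOH) = 0.2338 x 0.02311 = 0.005403 mol.
At the final (second) equivalence point, 2 mol OH^- react per mol H2C4H4O6, so n(H2C4H4O6) = 0.005403 / 2 = 0.002702 mol.
[H2C4H4O6] = 0.002702 / 0.01260 L = 0.214 M.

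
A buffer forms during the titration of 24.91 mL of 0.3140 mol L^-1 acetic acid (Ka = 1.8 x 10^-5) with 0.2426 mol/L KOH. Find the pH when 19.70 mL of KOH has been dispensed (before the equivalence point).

Initial n(CH3COOH) = 0.3140 x 0.02491 = 0.007822 mol.
n(KOH) added = 0.2426 x 0.01970 = 0.004779 mol, converting that many moles of CH3COOH to CH3COO-.
Remaining n(CH3COOH) = 0.003043 mol; n(CH3COO-) = 0.004779 mol.
By Henderson-Hasselbalch, pH = pKa + log([A^-]/[HA]) = 4.74 + log(0.004779/0.003043) = 4.74 + (+0.20) = 4.94.

4.94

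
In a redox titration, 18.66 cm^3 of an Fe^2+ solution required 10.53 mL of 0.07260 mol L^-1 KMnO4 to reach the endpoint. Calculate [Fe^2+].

0.205 M

n(KMnO4) = 0.07260 x 0.01053 = 0.0007645 mol.
From the balanced equation, 1 mol KMnO4 reacts with 5 mol Fe^2+, so n(Fe^2+) = 0.0007645 x 5/1 = 0.003822 mol.
[Fe^2+] = 0.003822 / 0.01866 L = 0.205 M.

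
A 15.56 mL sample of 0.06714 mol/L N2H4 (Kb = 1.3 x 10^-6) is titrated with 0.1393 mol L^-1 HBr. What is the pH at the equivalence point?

4.73

n(N2H4) = 0.06714 x 0.01556 = 0.001045 mol; V(HBr) at equivalence = 0.001045/0.1393 = 0.007500 L.
At equivalence the base is fully converted to N2H5+; total volume = 0.02306 L, so [N2H5+] = 0.001045/0.02306 = 0.04530 M.
Ka(N2H5+) = Kw/Kb = 1.0e-14 / 1.3 x 10^-6 = 7.69e-9.
[H^+] = sqrt(Ka x [N2H5+]) = sqrt(7.69e-9 x 0.04530) = 1.87e-5 M.
pH = -log(1.87e-5) = 4.73.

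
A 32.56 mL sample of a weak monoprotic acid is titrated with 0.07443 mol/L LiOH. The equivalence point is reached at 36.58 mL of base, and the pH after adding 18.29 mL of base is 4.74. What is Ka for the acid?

18.29 mL is half of the equivalence volume, so this is the half-equivalence point where [HA] = [A^-].
At half-equivalence pH = pKa, so pKa = 4.74.
Ka = 10^(-4.74) = 1.8 x 10^-5.

1.8 x 10^-5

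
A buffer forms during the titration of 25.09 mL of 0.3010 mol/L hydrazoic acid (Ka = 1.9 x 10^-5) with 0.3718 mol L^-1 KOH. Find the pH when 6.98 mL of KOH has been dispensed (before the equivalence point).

4.44

Initial n(HN3) = 0.3010 x 0.02509 = 0.007552 mol.
n(KOH) added = 0.3718 x 0.006980 = 0.002595 mol, converting that many moles of HN3 to N3-.
Remaining n(HN3) = 0.004957 mol; n(N3-) = 0.002595 mol.
By Henderson-Hasselbalch, pH = pKa + log([A^-]/[HA]) = 4.72 + log(0.002595/0.004957) = 4.72 + (-0.28) = 4.44.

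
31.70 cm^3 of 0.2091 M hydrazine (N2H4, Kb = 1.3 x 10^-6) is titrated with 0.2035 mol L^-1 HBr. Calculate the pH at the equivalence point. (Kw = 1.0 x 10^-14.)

4.55

n(N2H4) = 0.2091 x 0.03170 = 0.006628 mol; V(HBr) at equivalence = 0.006628/0.2035 = 0.03257 L.
At equivalence the base is fully converted to N2H5+; total volume = 0.06427 L, so [N2H5+] = 0.006628/0.06427 = 0.1031 M.
Ka(N2H5+) = Kw/Kb = 1.0e-14 / 1.3 x 10^-6 = 7.69e-9.
[H^+] = sqrt(Ka x [N2H5+]) = sqrt(7.69e-9 x 0.1031) = 2.82e-5 M.
pH = -log(2.82e-5) = 4.55.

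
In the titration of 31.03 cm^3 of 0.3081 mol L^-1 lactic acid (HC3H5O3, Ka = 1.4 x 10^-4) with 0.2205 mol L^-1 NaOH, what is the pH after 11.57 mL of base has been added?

3.41

Initial n(HC3H5O3) = 0.3081 x 0.03103 = 0.009560 mol.
n(NaOH) added = 0.2205 x 0.01157 = 0.002551 mol, converting that many moles of HC3H5O3 to C3H5O3-.
Remaining n(HC3H5O3) = 0.007009 mol; n(C3H5O3-) = 0.002551 mol.
By Henderson-Hasselbalch, pH = pKa + log([A^-]/[HA]) = 3.85 + log(0.002551/0.007009) = 3.85 + (-0.44) = 3.41.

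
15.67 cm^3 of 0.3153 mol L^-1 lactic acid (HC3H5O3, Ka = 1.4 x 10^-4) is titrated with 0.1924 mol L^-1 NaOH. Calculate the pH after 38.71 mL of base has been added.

n(acid) = 0.3153 x 0.01567 = 0.004941 mol; n(NaOH) added = 0.1924 x 0.03871 = 0.007448 mol.
Base is in excess by 0.007448 - 0.004941 = 0.002507 mol in a total volume of 0.05438 L.
[OH^-] = 0.002507/0.05438 = 0.04610 M, so pOH = 1.34 and pH = 14.00 - 1.34 = 12.66.

12.66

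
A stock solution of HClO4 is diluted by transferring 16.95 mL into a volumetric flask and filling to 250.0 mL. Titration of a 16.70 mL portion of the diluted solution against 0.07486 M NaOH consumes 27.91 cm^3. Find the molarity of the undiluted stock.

1.85 M

n(NaOH) = 0.07486 x 0.02791 = 0.002089 mol.
n(HClO4) in the aliquot = 0.002089 mol.
[diluted HClO4] = 0.002089 / 0.01670 = 0.1251 M.
Dilution factor = 250.0/16.95 = 14.75, so [stock] = 0.1251 x 14.75 = 1.85 M.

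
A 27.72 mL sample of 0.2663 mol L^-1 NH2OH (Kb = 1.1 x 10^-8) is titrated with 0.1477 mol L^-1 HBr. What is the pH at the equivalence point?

n(NH2OH) = 0.2663 x 0.02772 = 0.007382 mol; V(HBr) at equivalence = 0.007382/0.1477 = 0.04998 L.
At equivalence the base is fully converted to NH3OH+; total volume = 0.07770 L, so [NH3OH+] = 0.007382/0.07770 = 0.09501 M.
Ka(NH3OH+) = Kw/Kb = 1.0e-14 / 1.1 x 10^-8 = 9.09e-7.
[H^+] = sqrt(Ka x [NH3OH+]) = sqrt(9.09e-7 x 0.09501) = 0.000294 M.
pH = -log(0.000294) = 3.53.

3.53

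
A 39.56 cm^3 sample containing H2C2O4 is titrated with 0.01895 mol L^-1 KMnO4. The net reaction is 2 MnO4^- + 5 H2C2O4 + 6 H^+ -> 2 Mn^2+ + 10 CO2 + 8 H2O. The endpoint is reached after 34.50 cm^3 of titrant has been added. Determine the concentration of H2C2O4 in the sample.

0.0413 M

n(KMnO4) = 0.01895 x 0.03450 = 0.0006538 mol.
From the balanced equation, 2 mol KMnO4 reacts with 5 mol H2C2O4, so n(H2C2O4) = 0.0006538 x 5/2 = 0.001634 mol.
[H2C2O4] = 0.001634 / 0.03956 L = 0.0413 M.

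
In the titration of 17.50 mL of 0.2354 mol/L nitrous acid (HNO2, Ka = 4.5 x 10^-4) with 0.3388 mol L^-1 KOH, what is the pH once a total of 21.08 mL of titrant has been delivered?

12.89

n(acid) = 0.2354 x 0.01750 = 0.004120 mol; n(KOH) added = 0.3388 x 0.02108 = 0.007142 mol.
Base is in excess by 0.007142 - 0.004120 = 0.003022 mol in a total volume of 0.03858 L.
[OH^-] = 0.003022/0.03858 = 0.07834 M, so pOH = 1.11 and pH = 14.00 - 1.11 = 12.89.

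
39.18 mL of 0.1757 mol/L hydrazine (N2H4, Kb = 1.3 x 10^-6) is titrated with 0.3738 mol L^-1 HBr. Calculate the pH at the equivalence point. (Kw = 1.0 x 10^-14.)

n(N2H4) = 0.1757 x 0.03918 = 0.006884 mol; V(HBr) at equivalence = 0.006884/0.3738 = 0.01842 L.
At equivalence the base is fully converted to N2H5+; total volume = 0.05760 L, so [N2H5+] = 0.006884/0.05760 = 0.1195 M.
Ka(N2H5+) = Kw/Kb = 1.0e-14 / 1.3 x 10^-6 = 7.69e-9.
[H^+] = sqrt(Ka x [N2H5+]) = sqrt(7.69e-9 x 0.1195) = 3.03e-5 M.
pH = -log(3.03e-5) = 4.52.

4.52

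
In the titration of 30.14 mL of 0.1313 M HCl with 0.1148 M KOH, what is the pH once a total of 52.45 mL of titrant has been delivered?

12.40

n(acid) = 0.1313 x 0.03014 = 0.003957 mol; n(KOH) added = 0.1148 x 0.05245 = 0.006021 mol.
Base is in excess by 0.006021 - 0.003957 = 0.002064 mol in a total volume of 0.08259 L.
[OH^-] = 0.002064/0.08259 = 0.02499 M, so pOH = 1.60 and pH = 14.00 - 1.60 = 12.40.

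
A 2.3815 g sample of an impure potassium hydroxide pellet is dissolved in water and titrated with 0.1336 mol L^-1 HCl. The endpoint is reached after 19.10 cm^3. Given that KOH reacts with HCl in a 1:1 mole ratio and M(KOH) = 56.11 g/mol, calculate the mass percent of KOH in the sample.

n(HCl) = 0.1336 x 0.01910 = 0.002552 mol.
n(KOH) = 0.002552 / 1 = 0.002552 mol.
mass of KOH = 0.002552 x 56.11 = 0.1432 g.
% purity = 0.1432 / 2.3815 x 100 = 6.01%.

6.01%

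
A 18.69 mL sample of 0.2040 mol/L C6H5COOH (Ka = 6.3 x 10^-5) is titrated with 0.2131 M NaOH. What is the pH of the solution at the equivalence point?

8.61

n(C6H5COOH) = 0.2040 x 0.01869 = 0.003813 mol; V(NaOH) at equivalence = 0.003813/0.2131 = 0.01789 L.
At equivalence all the acid is converted to C6H5COO-; total volume = 0.01869 + 0.01789 = 0.03658 L, so [C6H5COO-] = 0.003813/0.03658 = 0.1042 M.
Kb = Kw/Ka = 1.0e-14 / 6.3 x 10^-5 = 1.59e-10.
[OH^-] = sqrt(Kb x [C6H5COO-]) = sqrt(1.59e-10 x 0.1042) = 4.07e-6 M.
pOH = 5.39, so pH = 14.00 - 5.39 = 8.61.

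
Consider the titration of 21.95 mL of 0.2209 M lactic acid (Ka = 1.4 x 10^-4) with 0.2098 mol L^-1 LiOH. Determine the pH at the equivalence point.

n(HC3H5O3) = 0.2209 x 0.02195 = 0.004849 mol; V(LiOH) at equivalence = 0.004849/0.2098 = 0.02311 L.
At equivalence all the acid is converted to C3H5O3-; total volume = 0.02195 + 0.02311 = 0.04506 L, so [C3H5O3-] = 0.004849/0.04506 = 0.1076 M.
Kb = Kw/Ka = 1.0e-14 / 1.4 x 10^-4 = 7.14e-11.
[OH^-] = sqrt(Kb x [C3H5O3-]) = sqrt(7.14e-11 x 0.1076) = 2.77e-6 M.
pOH = 5.56, so pH = 14.00 - 5.56 = 8.44.

8.44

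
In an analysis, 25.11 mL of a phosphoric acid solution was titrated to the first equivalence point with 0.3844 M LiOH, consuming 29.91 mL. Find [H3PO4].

0.458 M

n(LiOH) = 0.3844 x 0.02991 = 0.01150 mol.
At the first equivalence point, 1 mol OH^- react per mol H3PO4, so n(H3PO4) = 0.01150 / 1 = 0.01150 mol.
[H3PO4] = 0.01150 / 0.02511 L = 0.458 M.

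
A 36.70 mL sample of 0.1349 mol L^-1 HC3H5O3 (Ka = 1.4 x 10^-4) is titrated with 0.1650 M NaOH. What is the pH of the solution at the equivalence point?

8.36

n(HC3H5O3) = 0.1349 x 0.03670 = 0.004951 mol; V(NaOH) at equivalence = 0.004951/0.1650 = 0.03001 L.
At equivalence all the acid is converted to C3H5O3-; total volume = 0.03670 + 0.03001 = 0.06671 L, so [C3H5O3-] = 0.004951/0.06671 = 0.07422 M.
Kb = Kw/Ka = 1.0e-14 / 1.4 x 10^-4 = 7.14e-11.
[OH^-] = sqrt(Kb x [C3H5O3-]) = sqrt(7.14e-11 x 0.07422) = 2.30e-6 M.
pOH = 5.64, so pH = 14.00 - 5.64 = 8.36.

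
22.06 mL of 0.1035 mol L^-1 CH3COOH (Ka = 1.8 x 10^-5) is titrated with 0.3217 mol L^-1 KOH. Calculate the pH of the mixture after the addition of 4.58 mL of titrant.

5.00

Initial n(CH3COOH) = 0.1035 x 0.02206 = 0.002283 mol.
n(KOH) added = 0.3217 x 0.004580 = 0.001473 mol, converting that many moles of CH3COOH to CH3COO-.
Remaining n(CH3COOH) = 0.0008098 mol; n(CH3COO-) = 0.001473 mol.
By Henderson-Hasselbalch, pH = pKa + log([A^-]/[HA]) = 4.74 + log(0.001473/0.0008098) = 4.74 + (+0.26) = 5.00.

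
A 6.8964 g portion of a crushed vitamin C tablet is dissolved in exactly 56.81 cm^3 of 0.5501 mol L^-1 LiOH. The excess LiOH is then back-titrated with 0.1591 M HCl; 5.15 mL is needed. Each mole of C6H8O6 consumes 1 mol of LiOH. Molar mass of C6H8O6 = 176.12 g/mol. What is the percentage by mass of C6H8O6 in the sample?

Total n(LiOH) added = 0.5501 x 0.05681 = 0.03125 mol.
n(HCl) used = 0.1591 x 0.005150 = 0.0008194 mol, which equals the excess n(LiOH).
So n(LiOH) consumed by the sample = 0.03125 - 0.0008194 = 0.03043 mol.
n(C6H8O6) = 0.03043 / 1 = 0.03043 mol.
mass C6H8O6 = 0.03043 x 176.12 = 5.360 g, so %C6H8O6 = 5.360/6.8964 x 100 = 77.7%.

77.7%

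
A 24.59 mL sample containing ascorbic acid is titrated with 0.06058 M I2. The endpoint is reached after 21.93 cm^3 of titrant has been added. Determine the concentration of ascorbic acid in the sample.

n(I2) = 0.06058 x 0.02193 = 0.001329 mol.
From the balanced equation, 1 mol I2 reacts with 1 mol ascorbic acid, so n(ascorbic acid) = 0.001329 x 1/1 = 0.001329 mol.
[ascorbic acid] = 0.001329 / 0.02459 L = 0.0540 M.

0.0540 M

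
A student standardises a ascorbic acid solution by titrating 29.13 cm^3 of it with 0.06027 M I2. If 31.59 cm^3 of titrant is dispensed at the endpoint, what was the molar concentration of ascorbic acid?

0.0654 M

n(I2) = 0.06027 x 0.03159 = 0.001904 mol.
From the balanced equation, 1 mol I2 reacts with 1 mol ascorbic acid, so n(ascorbic acid) = 0.001904 x 1/1 = 0.001904 mol.
[ascorbic acid] = 0.001904 / 0.02913 L = 0.0654 M.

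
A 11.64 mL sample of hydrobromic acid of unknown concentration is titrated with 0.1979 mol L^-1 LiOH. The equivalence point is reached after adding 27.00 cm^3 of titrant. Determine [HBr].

0.459 M

n(LiOH) delivered = 0.1979 x 0.02700 = 0.005343 mol.
For a 1:1 reaction, n(HBr) = 0.005343 mol.
[HBr] = 0.005343 mol / 0.01164 L = 0.459 M.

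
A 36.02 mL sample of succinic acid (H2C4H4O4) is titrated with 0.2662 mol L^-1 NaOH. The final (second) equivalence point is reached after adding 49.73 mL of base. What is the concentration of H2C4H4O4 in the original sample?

0.184 M

n(NaOH) = 0.2662 x 0.04973 = 0.01324 mol.
At the final (second) equivalence point, 2 mol OH^- react per mol H2C4H4O4, so n(H2C4H4O4) = 0.01324 / 2 = 0.006619 mol.
[H2C4H4O4] = 0.006619 / 0.03602 L = 0.184 M.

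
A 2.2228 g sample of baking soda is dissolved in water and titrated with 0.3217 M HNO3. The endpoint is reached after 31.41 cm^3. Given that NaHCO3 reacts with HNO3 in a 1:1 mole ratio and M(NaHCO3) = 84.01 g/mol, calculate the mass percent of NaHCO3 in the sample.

n(HNO3) = 0.3217 x 0.03141 = 0.01010 mol.
n(NaHCO3) = 0.01010 / 1 = 0.01010 mol.
mass of NaHCO3 = 0.01010 x 84.01 = 0.8489 g.
% purity = 0.8489 / 2.2228 x 100 = 38.2%.

38.2%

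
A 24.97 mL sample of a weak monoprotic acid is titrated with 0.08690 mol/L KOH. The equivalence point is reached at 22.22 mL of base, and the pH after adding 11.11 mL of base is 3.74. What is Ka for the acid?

11.11 mL is half of the equivalence volume, so this is the half-equivalence point where [HA] = [A^-].
At half-equivalence pH = pKa, so pKa = 3.74.
Ka = 10^(-3.74) = 1.8 x 10^-4.

1.8 x 10^-4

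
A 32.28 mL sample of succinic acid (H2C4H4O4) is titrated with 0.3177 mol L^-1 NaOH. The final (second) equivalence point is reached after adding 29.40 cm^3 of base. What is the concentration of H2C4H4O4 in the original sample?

0.145 M

n(NaOH) = 0.3177 x 0.02940 = 0.009340 mol.
At the final (second) equivalence point, 2 mol OH^- react per mol H2C4H4O4, so n(H2C4H4O4) = 0.009340 / 2 = 0.004670 mol.
[H2C4H4O4] = 0.004670 / 0.03228 L = 0.145 M.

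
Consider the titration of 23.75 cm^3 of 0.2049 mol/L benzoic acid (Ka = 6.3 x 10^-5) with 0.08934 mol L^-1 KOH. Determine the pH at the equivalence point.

n(C6H5COOH) = 0.2049 x 0.02375 = 0.004866 mol; V(KOH) at equivalence = 0.004866/0.08934 = 0.05447 L.
At equivalence all the acid is converted to C6H5COO-; total volume = 0.02375 + 0.05447 = 0.07822 L, so [C6H5COO-] = 0.004866/0.07822 = 0.06221 M.
Kb = Kw/Ka = 1.0e-14 / 6.3 x 10^-5 = 1.59e-10.
[OH^-] = sqrt(Kb x [C6H5COO-]) = sqrt(1.59e-10 x 0.06221) = 3.14e-6 M.
pOH = 5.50, so pH = 14.00 - 5.50 = 8.50.

8.50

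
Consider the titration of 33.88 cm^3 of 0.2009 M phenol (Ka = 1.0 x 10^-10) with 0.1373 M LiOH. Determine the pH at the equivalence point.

n(C6H5OH) = 0.2009 x 0.03388 = 0.006806 mol; V(LiOH) at equivalence = 0.006806/0.1373 = 0.04957 L.
At equivalence all the acid is converted to C6H5O-; total volume = 0.03388 + 0.04957 = 0.08345 L, so [C6H5O-] = 0.006806/0.08345 = 0.08156 M.
Kb = Kw/Ka = 1.0e-14 / 1.0 x 10^-10 = 0.000100.
[OH^-] = sqrt(Kb x [C6H5O-]) = sqrt(0.000100 x 0.08156) = 0.00286 M.
pOH = 2.54, so pH = 14.00 - 2.54 = 11.46.

11.46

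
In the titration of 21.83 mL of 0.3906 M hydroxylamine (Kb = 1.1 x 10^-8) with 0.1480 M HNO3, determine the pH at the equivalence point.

3.51

n(NH2OH) = 0.3906 x 0.02183 = 0.008527 mol; V(HNO3) at equivalence = 0.008527/0.1480 = 0.05761 L.
At equivalence the base is fully converted to NH3OH+; total volume = 0.07944 L, so [NH3OH+] = 0.008527/0.07944 = 0.1073 M.
Ka(NH3OH+) = Kw/Kb = 1.0e-14 / 1.1 x 10^-8 = 9.09e-7.
[H^+] = sqrt(Ka x [NH3OH+]) = sqrt(9.09e-7 x 0.1073) = 0.000312 M.
pH = -log(0.000312) = 3.51.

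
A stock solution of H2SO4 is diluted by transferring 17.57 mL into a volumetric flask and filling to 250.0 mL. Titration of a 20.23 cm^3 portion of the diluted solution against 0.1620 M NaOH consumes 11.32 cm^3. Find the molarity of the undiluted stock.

0.645 M

n(NaOH) = 0.1620 x 0.01132 = 0.001834 mol.
n(H2SO4) in the aliquot = 0.001834 x 1/2 = 0.0009169 mol.
[diluted H2SO4] = 0.0009169 / 0.02023 = 0.04532 M.
Dilution factor = 250.0/17.57 = 14.23, so [stock] = 0.04532 x 14.23 = 0.645 M.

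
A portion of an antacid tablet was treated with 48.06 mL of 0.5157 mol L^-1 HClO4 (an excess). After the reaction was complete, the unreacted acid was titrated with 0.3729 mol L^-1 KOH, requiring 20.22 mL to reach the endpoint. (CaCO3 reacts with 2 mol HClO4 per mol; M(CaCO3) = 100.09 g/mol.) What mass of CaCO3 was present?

0.863 g

Total n(HClO4) added = 0.5157 x 0.04806 = 0.02478 mol.
n(KOH) used = 0.3729 x 0.02022 = 0.007540 mol, which equals the excess n(HClO4).
So n(HClO4) consumed by the sample = 0.02478 - 0.007540 = 0.01724 mol.
n(CaCO3) = 0.01724 / 2 = 0.008622 mol.
mass = 0.008622 mol x 100.09 g/mol = 0.863 g.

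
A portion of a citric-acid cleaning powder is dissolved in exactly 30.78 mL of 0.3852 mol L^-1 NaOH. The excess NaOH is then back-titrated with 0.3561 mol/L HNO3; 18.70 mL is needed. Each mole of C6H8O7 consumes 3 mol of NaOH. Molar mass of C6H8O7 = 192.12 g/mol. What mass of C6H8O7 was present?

Total n(NaOH) added = 0.3852 x 0.03078 = 0.01186 mol.
n(HNO3) used = 0.3561 x 0.01870 = 0.006659 mol, which equals the excess n(NaOH).
So n(NaOH) consumed by the sample = 0.01186 - 0.006659 = 0.005197 mol.
n(C6H8O7) = 0.005197 / 3 = 0.001732 mol.
mass = 0.001732 mol x 192.12 g/mol = 0.333 g.

0.333 g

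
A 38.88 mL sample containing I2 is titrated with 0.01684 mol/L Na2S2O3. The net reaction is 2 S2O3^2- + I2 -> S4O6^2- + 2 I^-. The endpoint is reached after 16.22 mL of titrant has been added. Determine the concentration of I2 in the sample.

0.00351 M

n(Na2S2O3) = 0.01684 x 0.01622 = 0.0002731 mol.
From the balanced equation, 2 mol Na2S2O3 reacts with 1 mol I2, so n(I2) = 0.0002731 x 1/2 = 0.0001366 mol.
[I2] = 0.0001366 / 0.03888 L = 0.00351 M.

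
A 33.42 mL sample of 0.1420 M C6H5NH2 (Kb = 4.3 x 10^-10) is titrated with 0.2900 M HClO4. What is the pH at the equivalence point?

n(C6H5NH2) = 0.1420 x 0.03342 = 0.004746 mol; V(HClO4) at equivalence = 0.004746/0.2900 = 0.01636 L.
At equivalence the base is fully converted to C6H5NH3+; total volume = 0.04978 L, so [C6H5NH3+] = 0.004746/0.04978 = 0.09532 M.
Ka(C6H5NH3+) = Kw/Kb = 1.0e-14 / 4.3 x 10^-10 = 2.33e-5.
[H^+] = sqrt(Ka x [C6H5NH3+]) = sqrt(2.33e-5 x 0.09532) = 0.00149 M.
pH = -log(0.00149) = 2.83.

2.83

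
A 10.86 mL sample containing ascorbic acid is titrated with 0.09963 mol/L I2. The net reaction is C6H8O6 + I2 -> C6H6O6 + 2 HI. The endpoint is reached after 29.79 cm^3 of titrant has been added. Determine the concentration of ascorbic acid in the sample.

0.273 M

n(I2) = 0.09963 x 0.02979 = 0.002968 mol.
From the balanced equation, 1 mol I2 reacts with 1 mol ascorbic acid, so n(ascorbic acid) = 0.002968 x 1/1 = 0.002968 mol.
[ascorbic acid] = 0.002968 / 0.01086 L = 0.273 M.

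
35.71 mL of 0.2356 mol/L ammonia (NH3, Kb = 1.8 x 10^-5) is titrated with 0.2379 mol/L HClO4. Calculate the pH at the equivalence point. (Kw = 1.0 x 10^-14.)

n(NH3) = 0.2356 x 0.03571 = 0.008413 mol; V(HClO4) at equivalence = 0.008413/0.2379 = 0.03536 L.
At equivalence the base is fully converted to NH4+; total volume = 0.07107 L, so [NH4+] = 0.008413/0.07107 = 0.1184 M.
Ka(NH4+) = Kw/Kb = 1.0e-14 / 1.8 x 10^-5 = 5.56e-10.
[H^+] = sqrt(Ka x [NH4+]) = sqrt(5.56e-10 x 0.1184) = 8.11e-6 M.
pH = -log(8.11e-6) = 5.09.

5.09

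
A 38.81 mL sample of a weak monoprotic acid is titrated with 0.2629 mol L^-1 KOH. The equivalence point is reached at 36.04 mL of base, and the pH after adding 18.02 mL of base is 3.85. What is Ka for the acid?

18.02 mL is half of the equivalence volume, so this is the half-equivalence point where [HA] = [A^-].
At half-equivalence pH = pKa, so pKa = 3.85.
Ka = 10^(-3.85) = 1.4 x 10^-4.

1.4 x 10^-4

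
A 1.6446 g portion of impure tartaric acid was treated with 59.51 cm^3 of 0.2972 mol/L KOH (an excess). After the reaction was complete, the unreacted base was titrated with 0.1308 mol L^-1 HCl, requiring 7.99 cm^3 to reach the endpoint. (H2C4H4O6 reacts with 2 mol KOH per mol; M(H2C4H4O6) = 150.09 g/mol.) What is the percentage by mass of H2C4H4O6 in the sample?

Total n(KOH) added = 0.2972 x 0.05951 = 0.01769 mol.
n(HCl) used = 0.1308 x 0.007990 = 0.001045 mol, which equals the excess n(KOH).
So n(KOH) consumed by the sample = 0.01769 - 0.001045 = 0.01664 mol.
n(H2C4H4O6) = 0.01664 / 2 = 0.008321 mol.
mass H2C4H4O6 = 0.008321 x 150.09 = 1.249 g, so %H2C4H4O6 = 1.249/1.6446 x 100 = 75.9%.

75.9%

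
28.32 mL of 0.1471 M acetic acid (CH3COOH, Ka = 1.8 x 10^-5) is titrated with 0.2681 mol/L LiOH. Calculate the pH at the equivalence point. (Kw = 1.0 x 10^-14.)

8.86

n(CH3COOH) = 0.1471 x 0.02832 = 0.004166 mol; V(LiOH) at equivalence = 0.004166/0.2681 = 0.01554 L.
At equivalence all the acid is converted to CH3COO-; total volume = 0.02832 + 0.01554 = 0.04386 L, so [CH3COO-] = 0.004166/0.04386 = 0.09498 M.
Kb = Kw/Ka = 1.0e-14 / 1.8 x 10^-5 = 5.56e-10.
[OH^-] = sqrt(Kb x [CH3COO-]) = sqrt(5.56e-10 x 0.09498) = 7.26e-6 M.
pOH = 5.14, so pH = 14.00 - 5.14 = 8.86.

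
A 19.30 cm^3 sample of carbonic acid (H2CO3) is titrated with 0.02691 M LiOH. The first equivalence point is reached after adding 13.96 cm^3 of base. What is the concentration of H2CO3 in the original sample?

0.0195 M

n(LiOH) = 0.02691 x 0.01396 = 0.0003757 mol.
At the first equivalence point, 1 mol OH^- react per mol H2CO3, so n(H2CO3) = 0.0003757 / 1 = 0.0003757 mol.
[H2CO3] = 0.0003757 / 0.01930 L = 0.0195 M.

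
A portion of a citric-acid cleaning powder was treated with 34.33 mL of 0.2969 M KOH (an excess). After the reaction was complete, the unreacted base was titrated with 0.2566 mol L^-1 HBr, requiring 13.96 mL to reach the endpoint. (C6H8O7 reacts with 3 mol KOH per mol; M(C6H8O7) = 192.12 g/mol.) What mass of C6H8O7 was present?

0.423 g

Total n(KOH) added = 0.2969 x 0.03433 = 0.01019 mol.
n(HBr) used = 0.2566 x 0.01396 = 0.003582 mol, which equals the excess n(KOH).
So n(KOH) consumed by the sample = 0.01019 - 0.003582 = 0.006610 mol.
n(C6H8O7) = 0.006610 / 3 = 0.002203 mol.
mass = 0.002203 mol x 192.12 g/mol = 0.423 g.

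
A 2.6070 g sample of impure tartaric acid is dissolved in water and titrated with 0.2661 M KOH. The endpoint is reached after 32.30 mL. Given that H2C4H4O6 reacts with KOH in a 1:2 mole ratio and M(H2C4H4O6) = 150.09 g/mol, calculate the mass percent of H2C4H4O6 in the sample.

n(KOH) = 0.2661 x 0.03230 = 0.008595 mol.
n(H2C4H4O6) = 0.008595 / 2 = 0.004298 mol.
mass of H2C4H4O6 = 0.004298 x 150.09 = 0.6450 g.
% purity = 0.6450 / 2.6070 x 100 = 24.7%.

24.7%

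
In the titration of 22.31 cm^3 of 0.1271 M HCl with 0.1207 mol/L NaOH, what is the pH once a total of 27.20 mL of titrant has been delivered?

n(acid) = 0.1271 x 0.02231 = 0.002836 mol; n(NaOH) added = 0.1207 x 0.02720 = 0.003283 mol.
Base is in excess by 0.003283 - 0.002836 = 0.0004474 mol in a total volume of 0.04951 L.
[OH^-] = 0.0004474/0.04951 = 0.009037 M, so pOH = 2.04 and pH = 14.00 - 2.04 = 11.96.

11.96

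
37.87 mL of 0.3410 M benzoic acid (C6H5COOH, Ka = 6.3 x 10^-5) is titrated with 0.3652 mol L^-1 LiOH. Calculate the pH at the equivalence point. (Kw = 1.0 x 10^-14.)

8.72

n(C6H5COOH) = 0.3410 x 0.03787 = 0.01291 mol; V(LiOH) at equivalence = 0.01291/0.3652 = 0.03536 L.
At equivalence all the acid is converted to C6H5COO-; total volume = 0.03787 + 0.03536 = 0.07323 L, so [C6H5COO-] = 0.01291/0.07323 = 0.1763 M.
Kb = Kw/Ka = 1.0e-14 / 6.3 x 10^-5 = 1.59e-10.
[OH^-] = sqrt(Kb x [C6H5COO-]) = sqrt(1.59e-10 x 0.1763) = 5.29e-6 M.
pOH = 5.28, so pH = 14.00 - 5.28 = 8.72.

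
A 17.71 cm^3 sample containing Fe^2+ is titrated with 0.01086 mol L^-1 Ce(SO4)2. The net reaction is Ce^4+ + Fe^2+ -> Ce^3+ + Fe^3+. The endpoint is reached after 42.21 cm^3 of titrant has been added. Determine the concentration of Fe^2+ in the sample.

0.0259 M

n(Ce(SO4)2) = 0.01086 x 0.04221 = 0.0004584 mol.
From the balanced equation, 1 mol Ce(SO4)2 reacts with 1 mol Fe^2+, so n(Fe^2+) = 0.0004584 x 1/1 = 0.0004584 mol.
[Fe^2+] = 0.0004584 / 0.01771 L = 0.0259 M.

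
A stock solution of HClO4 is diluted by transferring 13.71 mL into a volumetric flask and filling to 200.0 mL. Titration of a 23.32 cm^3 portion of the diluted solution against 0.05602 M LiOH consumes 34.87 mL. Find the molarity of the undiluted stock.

n(LiOH) = 0.05602 x 0.03487 = 0.001953 mol.
n(HClO4) in the aliquot = 0.001953 mol.
[diluted HClO4] = 0.001953 / 0.02332 = 0.08377 M.
Dilution factor = 200.0/13.71 = 14.59, so [stock] = 0.08377 x 14.59 = 1.22 M.

1.22 M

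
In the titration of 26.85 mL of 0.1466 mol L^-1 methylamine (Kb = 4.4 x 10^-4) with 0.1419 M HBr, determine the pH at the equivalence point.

5.89

n(CH3NH2) = 0.1466 x 0.02685 = 0.003936 mol; V(HBr) at equivalence = 0.003936/0.1419 = 0.02774 L.
At equivalence the base is fully converted to CH3NH3+; total volume = 0.05459 L, so [CH3NH3+] = 0.003936/0.05459 = 0.07211 M.
Ka(CH3NH3+) = Kw/Kb = 1.0e-14 / 4.4 x 10^-4 = 2.27e-11.
[H^+] = sqrt(Ka x [CH3NH3+]) = sqrt(2.27e-11 x 0.07211) = 1.28e-6 M.
pH = -log(1.28e-6) = 5.89.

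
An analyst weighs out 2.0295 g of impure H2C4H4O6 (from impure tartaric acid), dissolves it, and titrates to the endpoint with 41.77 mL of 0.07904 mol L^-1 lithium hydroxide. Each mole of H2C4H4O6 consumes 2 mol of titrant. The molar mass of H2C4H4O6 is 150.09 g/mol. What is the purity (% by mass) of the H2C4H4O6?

n(LiOH) = 0.07904 x 0.04177 = 0.003302 mol.
n(H2C4H4O6) = 0.003302 / 2 = 0.001651 mol.
mass of H2C4H4O6 = 0.001651 x 150.09 = 0.2478 g.
% purity = 0.2478 / 2.0295 x 100 = 12.2%.

12.2%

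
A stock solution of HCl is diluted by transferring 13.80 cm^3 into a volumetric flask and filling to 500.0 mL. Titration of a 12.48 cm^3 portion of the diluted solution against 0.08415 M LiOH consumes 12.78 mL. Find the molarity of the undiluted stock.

3.12 M

n(LiOH) = 0.08415 x 0.01278 = 0.001075 mol.
n(HCl) in the aliquot = 0.001075 mol.
[diluted HCl] = 0.001075 / 0.01248 = 0.08617 M.
Dilution factor = 500.0/13.80 = 36.23, so [stock] = 0.08617 x 36.23 = 3.12 M.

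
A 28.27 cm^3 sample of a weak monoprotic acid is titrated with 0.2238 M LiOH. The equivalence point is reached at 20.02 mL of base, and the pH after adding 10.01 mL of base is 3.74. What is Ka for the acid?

1.8 x 10^-4

10.01 mL is half of the equivalence volume, so this is the half-equivalence point where [HA] = [A^-].
At half-equivalence pH = pKa, so pKa = 3.74.
Ka = 10^(-3.74) = 1.8 x 10^-4.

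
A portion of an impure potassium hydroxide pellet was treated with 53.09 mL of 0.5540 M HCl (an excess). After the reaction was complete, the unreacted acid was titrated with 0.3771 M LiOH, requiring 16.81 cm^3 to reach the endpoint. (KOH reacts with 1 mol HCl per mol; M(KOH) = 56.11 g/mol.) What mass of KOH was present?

1.29 g

Total n(HCl) added = 0.5540 x 0.05309 = 0.02941 mol.
n(LiOH) used = 0.3771 x 0.01681 = 0.006339 mol, which equals the excess n(HCl).
So n(HCl) consumed by the sample = 0.02941 - 0.006339 = 0.02307 mol.
n(KOH) = 0.02307 / 1 = 0.02307 mol.
mass = 0.02307 mol x 56.11 g/mol = 1.29 g.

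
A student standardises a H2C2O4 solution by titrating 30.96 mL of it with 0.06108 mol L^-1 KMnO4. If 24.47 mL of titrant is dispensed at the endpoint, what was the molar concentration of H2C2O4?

0.121 M

n(KMnO4) = 0.06108 x 0.02447 = 0.001495 mol.
From the balanced equation, 2 mol KMnO4 reacts with 5 mol H2C2O4, so n(H2C2O4) = 0.001495 x 5/2 = 0.003737 mol.
[H2C2O4] = 0.003737 / 0.03096 L = 0.121 M.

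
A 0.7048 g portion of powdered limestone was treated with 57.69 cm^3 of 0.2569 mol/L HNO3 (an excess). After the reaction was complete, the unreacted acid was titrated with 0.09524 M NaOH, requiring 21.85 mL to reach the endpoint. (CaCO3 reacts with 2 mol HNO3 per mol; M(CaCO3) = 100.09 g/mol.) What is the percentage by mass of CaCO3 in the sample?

90.5%

Total n(HNO3) added = 0.2569 x 0.05769 = 0.01482 mol.
n(NaOH) used = 0.09524 x 0.02185 = 0.002081 mol, which equals the excess n(HNO3).
So n(HNO3) consumed by the sample = 0.01482 - 0.002081 = 0.01274 mol.
n(CaCO3) = 0.01274 / 2 = 0.006370 mol.
mass CaCO3 = 0.006370 x 100.09 = 0.6376 g, so %CaCO3 = 0.6376/0.7048 x 100 = 90.5%.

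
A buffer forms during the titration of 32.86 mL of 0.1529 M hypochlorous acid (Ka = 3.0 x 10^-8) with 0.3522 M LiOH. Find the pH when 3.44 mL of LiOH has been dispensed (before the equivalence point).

Initial n(HClO) = 0.1529 x 0.03286 = 0.005024 mol.
n(LiOH) added = 0.3522 x 0.003440 = 0.001212 mol, converting that many moles of HClO to ClO-.
Remaining n(HClO) = 0.003813 mol; n(ClO-) = 0.001212 mol.
By Henderson-Hasselbalch, pH = pKa + log([A^-]/[HA]) = 7.52 + log(0.001212/0.003813) = 7.52 + (-0.50) = 7.02.

7.02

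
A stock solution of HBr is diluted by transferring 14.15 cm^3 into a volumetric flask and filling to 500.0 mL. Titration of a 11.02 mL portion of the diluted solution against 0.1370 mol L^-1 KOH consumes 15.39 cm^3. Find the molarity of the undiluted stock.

n(KOH) = 0.1370 x 0.01539 = 0.002108 mol.
n(HBr) in the aliquot = 0.002108 mol.
[diluted HBr] = 0.002108 / 0.01102 = 0.1913 M.
Dilution factor = 500.0/14.15 = 35.34, so [stock] = 0.1913 x 35.34 = 6.76 M.

6.76 M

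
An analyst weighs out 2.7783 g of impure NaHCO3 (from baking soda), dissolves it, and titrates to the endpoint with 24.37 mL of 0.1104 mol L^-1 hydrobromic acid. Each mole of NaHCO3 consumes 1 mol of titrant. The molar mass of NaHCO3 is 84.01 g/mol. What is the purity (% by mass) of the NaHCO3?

8.14%

n(HBr) = 0.1104 x 0.02437 = 0.002690 mol.
n(NaHCO3) = 0.002690 / 1 = 0.002690 mol.
mass of NaHCO3 = 0.002690 x 84.01 = 0.2260 g.
% purity = 0.2260 / 2.7783 x 100 = 8.14%.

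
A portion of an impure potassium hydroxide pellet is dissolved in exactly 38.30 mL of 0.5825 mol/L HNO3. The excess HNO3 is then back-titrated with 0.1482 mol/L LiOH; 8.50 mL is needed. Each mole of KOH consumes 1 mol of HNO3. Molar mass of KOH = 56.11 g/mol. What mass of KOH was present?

Total n(HNO3) added = 0.5825 x 0.03830 = 0.02231 mol.
n(LiOH) used = 0.1482 x 0.008500 = 0.001260 mol, which equals the excess n(HNO3).
So n(HNO3) consumed by the sample = 0.02231 - 0.001260 = 0.02105 mol.
n(KOH) = 0.02105 / 1 = 0.02105 mol.
mass = 0.02105 mol x 56.11 g/mol = 1.18 g.

1.18 g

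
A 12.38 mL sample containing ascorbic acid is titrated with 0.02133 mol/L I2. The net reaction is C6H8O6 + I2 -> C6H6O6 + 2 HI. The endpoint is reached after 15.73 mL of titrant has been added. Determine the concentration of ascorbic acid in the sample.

0.0271 M

n(I2) = 0.02133 x 0.01573 = 0.0003355 mol.
From the balanced equation, 1 mol I2 reacts with 1 mol ascorbic acid, so n(ascorbic acid) = 0.0003355 x 1/1 = 0.0003355 mol.
[ascorbic acid] = 0.0003355 / 0.01238 L = 0.0271 M.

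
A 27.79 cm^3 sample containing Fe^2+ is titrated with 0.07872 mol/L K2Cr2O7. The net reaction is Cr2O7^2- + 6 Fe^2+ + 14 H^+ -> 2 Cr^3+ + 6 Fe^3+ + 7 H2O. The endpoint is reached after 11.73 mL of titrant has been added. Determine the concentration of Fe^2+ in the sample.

0.199 M

n(K2Cr2O7) = 0.07872 x 0.01173 = 0.0009234 mol.
From the balanced equation, 1 mol K2Cr2O7 reacts with 6 mol Fe^2+, so n(Fe^2+) = 0.0009234 x 6/1 = 0.005540 mol.
[Fe^2+] = 0.005540 / 0.02779 L = 0.199 M.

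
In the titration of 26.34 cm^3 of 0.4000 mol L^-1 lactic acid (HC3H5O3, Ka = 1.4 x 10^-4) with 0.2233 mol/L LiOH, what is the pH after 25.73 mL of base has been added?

Initial n(HC3H5O3) = 0.4000 x 0.02634 = 0.01054 mol.
n(LiOH) added = 0.2233 x 0.02573 = 0.005746 mol, converting that many moles of HC3H5O3 to C3H5O3-.
Remaining n(HC3H5O3) = 0.004790 mol; n(C3H5O3-) = 0.005746 mol.
By Henderson-Hasselbalch, pH = pKa + log([A^-]/[HA]) = 3.85 + log(0.005746/0.004790) = 3.85 + (+0.08) = 3.93.

3.93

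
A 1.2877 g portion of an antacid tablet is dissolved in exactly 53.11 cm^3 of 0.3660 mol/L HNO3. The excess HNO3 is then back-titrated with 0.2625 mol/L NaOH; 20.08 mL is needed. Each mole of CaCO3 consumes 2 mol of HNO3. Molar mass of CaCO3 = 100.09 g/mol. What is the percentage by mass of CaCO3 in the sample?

55.1%

Total n(HNO3) added = 0.3660 x 0.05311 = 0.01944 mol.
n(NaOH) used = 0.2625 x 0.02008 = 0.005271 mol, which equals the excess n(HNO3).
So n(HNO3) consumed by the sample = 0.01944 - 0.005271 = 0.01417 mol.
n(CaCO3) = 0.01417 / 2 = 0.007084 mol.
mass CaCO3 = 0.007084 x 100.09 = 0.7090 g, so %CaCO3 = 0.7090/1.2877 x 100 = 55.1%.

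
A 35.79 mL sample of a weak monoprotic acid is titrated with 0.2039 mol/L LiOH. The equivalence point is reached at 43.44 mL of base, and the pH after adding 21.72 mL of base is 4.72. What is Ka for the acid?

1.9 x 10^-5

21.72 mL is half of the equivalence volume, so this is the half-equivalence point where [HA] = [A^-].
At half-equivalence pH = pKa, so pKa = 4.72.
Ka = 10^(-4.72) = 1.9 x 10^-5.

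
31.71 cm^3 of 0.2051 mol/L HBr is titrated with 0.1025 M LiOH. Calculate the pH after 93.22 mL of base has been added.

n(acid) = 0.2051 x 0.03171 = 0.006504 mol; n(LiOH) added = 0.1025 x 0.09322 = 0.009555 mol.
Base is in excess by 0.009555 - 0.006504 = 0.003051 mol in a total volume of 0.1249 L.
[OH^-] = 0.003051/0.1249 = 0.02442 M, so pOH = 1.61 and pH = 14.00 - 1.61 = 12.39.

12.39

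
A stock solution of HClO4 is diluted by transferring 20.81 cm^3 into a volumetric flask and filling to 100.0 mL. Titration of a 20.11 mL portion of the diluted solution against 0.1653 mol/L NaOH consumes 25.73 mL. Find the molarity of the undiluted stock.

1.02 M

n(NaOH) = 0.1653 x 0.02573 = 0.004253 mol.
n(HClO4) in the aliquot = 0.004253 mol.
[diluted HClO4] = 0.004253 / 0.02011 = 0.2115 M.
Dilution factor = 100.0/20.81 = 4.805, so [stock] = 0.2115 x 4.805 = 1.02 M.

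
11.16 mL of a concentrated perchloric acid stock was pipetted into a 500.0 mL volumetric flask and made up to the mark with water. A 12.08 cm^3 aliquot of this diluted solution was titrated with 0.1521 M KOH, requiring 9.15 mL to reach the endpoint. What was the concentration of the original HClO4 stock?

5.16 M

n(KOH) = 0.1521 x 0.009150 = 0.001392 mol.
n(HClO4) in the aliquot = 0.001392 mol.
[diluted HClO4] = 0.001392 / 0.01208 = 0.1152 M.
Dilution factor = 500.0/11.16 = 44.80, so [stock] = 0.1152 x 44.80 = 5.16 M.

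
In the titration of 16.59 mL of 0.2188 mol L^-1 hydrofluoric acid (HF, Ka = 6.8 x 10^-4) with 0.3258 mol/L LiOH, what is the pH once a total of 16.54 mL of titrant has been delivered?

n(acid) = 0.2188 x 0.01659 = 0.003630 mol; n(LiOH) added = 0.3258 x 0.01654 = 0.005389 mol.
Base is in excess by 0.005389 - 0.003630 = 0.001759 mol in a total volume of 0.03313 L.
[OH^-] = 0.001759/0.03313 = 0.05309 M, so pOH = 1.27 and pH = 14.00 - 1.27 = 12.73.

12.73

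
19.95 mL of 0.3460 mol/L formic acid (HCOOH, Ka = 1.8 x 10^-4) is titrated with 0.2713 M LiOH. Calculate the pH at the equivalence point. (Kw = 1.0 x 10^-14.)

8.46

n(HCOOH) = 0.3460 x 0.01995 = 0.006903 mol; V(LiOH) at equivalence = 0.006903/0.2713 = 0.02544 L.
At equivalence all the acid is converted to HCOO-; total volume = 0.01995 + 0.02544 = 0.04539 L, so [HCOO-] = 0.006903/0.04539 = 0.1521 M.
Kb = Kw/Ka = 1.0e-14 / 1.8 x 10^-4 = 5.56e-11.
[OH^-] = sqrt(Kb x [HCOO-]) = sqrt(5.56e-11 x 0.1521) = 2.91e-6 M.
pOH = 5.54, so pH = 14.00 - 5.54 = 8.46.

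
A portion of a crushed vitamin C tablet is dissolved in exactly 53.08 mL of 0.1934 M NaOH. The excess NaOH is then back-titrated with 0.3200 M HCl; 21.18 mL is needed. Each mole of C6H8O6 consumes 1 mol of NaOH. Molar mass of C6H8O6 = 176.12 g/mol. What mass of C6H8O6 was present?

Total n(NaOH) added = 0.1934 x 0.05308 = 0.01027 mol.
n(HCl) used = 0.3200 x 0.02118 = 0.006778 mol, which equals the excess n(NaOH).
So n(NaOH) consumed by the sample = 0.01027 - 0.006778 = 0.003488 mol.
n(C6H8O6) = 0.003488 / 1 = 0.003488 mol.
mass = 0.003488 mol x 176.12 g/mol = 0.614 g.

0.614 g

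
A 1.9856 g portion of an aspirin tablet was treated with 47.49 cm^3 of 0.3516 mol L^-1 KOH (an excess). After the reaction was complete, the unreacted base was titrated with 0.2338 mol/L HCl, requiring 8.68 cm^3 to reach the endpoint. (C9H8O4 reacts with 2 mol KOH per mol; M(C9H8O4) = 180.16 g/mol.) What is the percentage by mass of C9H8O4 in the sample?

66.5%

Total n(KOH) added = 0.3516 x 0.04749 = 0.01670 mol.
n(HCl) used = 0.2338 x 0.008680 = 0.002029 mol, which equals the excess n(KOH).
So n(KOH) consumed by the sample = 0.01670 - 0.002029 = 0.01467 mol.
n(C9H8O4) = 0.01467 / 2 = 0.007334 mol.
mass C9H8O4 = 0.007334 x 180.16 = 1.321 g, so %C9H8O4 = 1.321/1.9856 x 100 = 66.5%.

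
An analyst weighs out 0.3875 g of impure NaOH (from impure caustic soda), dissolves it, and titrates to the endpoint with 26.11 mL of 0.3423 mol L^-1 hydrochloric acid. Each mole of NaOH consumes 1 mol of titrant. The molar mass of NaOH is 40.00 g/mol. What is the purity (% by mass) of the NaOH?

n(HCl) = 0.3423 x 0.02611 = 0.008937 mol.
n(NaOH) = 0.008937 / 1 = 0.008937 mol.
mass of NaOH = 0.008937 x 40.00 = 0.3575 g.
% purity = 0.3575 / 0.3875 x 100 = 92.3%.

92.3%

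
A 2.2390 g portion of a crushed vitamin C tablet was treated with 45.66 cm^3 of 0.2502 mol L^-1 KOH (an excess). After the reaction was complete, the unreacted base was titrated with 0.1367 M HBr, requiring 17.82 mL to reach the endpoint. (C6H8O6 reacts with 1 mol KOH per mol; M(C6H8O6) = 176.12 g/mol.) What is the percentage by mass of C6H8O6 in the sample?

70.7%

Total n(KOH) added = 0.2502 x 0.04566 = 0.01142 mol.
n(HBr) used = 0.1367 x 0.01782 = 0.002436 mol, which equals the excess n(KOH).
So n(KOH) consumed by the sample = 0.01142 - 0.002436 = 0.008988 mol.
n(C6H8O6) = 0.008988 / 1 = 0.008988 mol.
mass C6H8O6 = 0.008988 x 176.12 = 1.583 g, so %C6H8O6 = 1.583/2.2390 x 100 = 70.7%.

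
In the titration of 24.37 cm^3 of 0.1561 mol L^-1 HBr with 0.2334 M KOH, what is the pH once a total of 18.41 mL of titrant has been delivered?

12.06

n(acid) = 0.1561 x 0.02437 = 0.003804 mol; n(KOH) added = 0.2334 x 0.01841 = 0.004297 mol.
Base is in excess by 0.004297 - 0.003804 = 0.0004927 mol in a total volume of 0.04278 L.
[OH^-] = 0.0004927/0.04278 = 0.01152 M, so pOH = 1.94 and pH = 14.00 - 1.94 = 12.06.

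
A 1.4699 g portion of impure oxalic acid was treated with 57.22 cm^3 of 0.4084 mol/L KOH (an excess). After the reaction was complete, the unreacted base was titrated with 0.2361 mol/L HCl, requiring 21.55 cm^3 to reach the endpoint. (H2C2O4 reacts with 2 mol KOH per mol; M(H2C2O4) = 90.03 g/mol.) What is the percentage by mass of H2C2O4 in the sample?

56.0%

Total n(KOH) added = 0.4084 x 0.05722 = 0.02337 mol.
n(HCl) used = 0.2361 x 0.02155 = 0.005088 mol, which equals the excess n(KOH).
So n(KOH) consumed by the sample = 0.02337 - 0.005088 = 0.01828 mol.
n(H2C2O4) = 0.01828 / 2 = 0.009140 mol.
mass H2C2O4 = 0.009140 x 90.03 = 0.8229 g, so %H2C2O4 = 0.8229/1.4699 x 100 = 56.0%.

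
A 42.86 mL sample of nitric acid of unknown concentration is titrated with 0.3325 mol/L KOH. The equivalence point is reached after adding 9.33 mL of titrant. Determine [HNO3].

n(KOH) delivered = 0.3325 x 0.009330 = 0.003102 mol.
For a 1:1 reaction, n(HNO3) = 0.003102 mol.
[HNO3] = 0.003102 mol / 0.04286 L = 0.0724 M.

0.0724 M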